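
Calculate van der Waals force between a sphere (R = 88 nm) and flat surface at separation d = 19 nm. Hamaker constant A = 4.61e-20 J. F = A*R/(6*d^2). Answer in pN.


Convert to SI: R = 88 nm = 8.8e-08 m, d = 19 nm = 1.9e-08 m
F = A * R / (6 * d^2)
F = 4.61e-20 * 8.8e-08 / (6 * (1.9e-08)^2)
F = 1.87295e-12 N = 1.873 pN

1.873


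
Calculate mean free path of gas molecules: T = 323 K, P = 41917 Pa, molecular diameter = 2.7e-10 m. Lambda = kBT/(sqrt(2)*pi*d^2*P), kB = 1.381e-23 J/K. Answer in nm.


Mean free path: lambda = kB*T / (sqrt(2) * pi * d^2 * P)
lambda = 1.381e-23 * 323 / (sqrt(2) * pi * (2.7e-10)^2 * 41917)
lambda = 3.28559e-07 m
lambda = 328.56 nm

328.56


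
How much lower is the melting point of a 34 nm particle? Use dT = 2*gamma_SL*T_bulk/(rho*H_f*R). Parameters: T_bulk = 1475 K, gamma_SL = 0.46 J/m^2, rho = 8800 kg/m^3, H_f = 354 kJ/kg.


Radius R = 34/2 = 17 nm = 1.7e-08 m
Convert H_f = 354 kJ/kg = 354000 J/kg
dT = 2 * gamma_SL * T_bulk / (rho * H_f * R)
dT = 2 * 0.46 * 1475 / (8800 * 354000 * 1.7e-08)
dT = 25.6 K

25.6


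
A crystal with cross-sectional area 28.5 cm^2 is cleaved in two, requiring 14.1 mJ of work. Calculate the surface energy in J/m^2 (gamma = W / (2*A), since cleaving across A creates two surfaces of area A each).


Convert: A = 28.5 cm^2 = 0.00285 m^2, W = 14.1 mJ = 0.0141 J
Cleaving exposes two faces of area A, so total new surface = 2*A and gamma = W / (2*A)
gamma = 0.0141 / (2 * 0.00285)
gamma = 2.474 J/m^2

2.474


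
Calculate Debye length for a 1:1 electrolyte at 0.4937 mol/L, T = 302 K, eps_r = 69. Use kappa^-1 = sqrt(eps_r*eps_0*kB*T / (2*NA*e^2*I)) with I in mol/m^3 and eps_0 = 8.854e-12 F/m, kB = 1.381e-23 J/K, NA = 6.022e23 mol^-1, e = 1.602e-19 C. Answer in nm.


Ionic strength I = 0.4937 * 1^2 * 1000 = 493.7 mol/m^3
kappa^-1 = sqrt(69 * 8.854e-12 * 1.381e-23 * 302 / (2 * 6.022e23 * (1.602e-19)^2 * 493.7))
kappa^-1 = 0.409 nm

0.409


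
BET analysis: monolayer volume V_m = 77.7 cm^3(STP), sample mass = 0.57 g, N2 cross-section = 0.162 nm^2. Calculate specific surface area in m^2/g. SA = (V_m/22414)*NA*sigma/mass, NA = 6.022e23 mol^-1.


Number of moles in monolayer = V_m / 22414 = 77.7 / 22414 = 0.00346658
Number of molecules = moles * NA = 0.00346658 * 6.022e23
SA = molecules * sigma / mass
SA = (77.7 / 22414) * 6.022e23 * 0.162e-18 / 0.57
SA = 593.3 m^2/g

593.3


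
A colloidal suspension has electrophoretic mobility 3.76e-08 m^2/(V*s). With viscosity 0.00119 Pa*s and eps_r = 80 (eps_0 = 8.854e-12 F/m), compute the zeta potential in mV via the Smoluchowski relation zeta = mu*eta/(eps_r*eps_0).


Smoluchowski equation: zeta = mu * eta / (eps_r * eps_0)
zeta = 3.76e-08 * 0.00119 / (80 * 8.854e-12)
zeta = 0.063169 V = 63.17 mV

63.17


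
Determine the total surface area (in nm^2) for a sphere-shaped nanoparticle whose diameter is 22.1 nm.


Radius r = 22.1/2 = 11.05 nm
Surface area SA = 4 * pi * r^2
SA = 4 * pi * (11.05)^2
SA = 1534.39 nm^2

1534.39


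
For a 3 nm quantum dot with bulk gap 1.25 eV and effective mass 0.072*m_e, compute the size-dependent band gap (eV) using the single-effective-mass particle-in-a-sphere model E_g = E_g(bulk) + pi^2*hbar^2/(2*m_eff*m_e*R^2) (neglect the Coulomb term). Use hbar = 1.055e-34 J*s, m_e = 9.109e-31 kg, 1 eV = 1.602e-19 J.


Radius R = 3/2 nm = 1.5e-09 m
Confinement energy dE = pi^2 * hbar^2 / (2 * m_eff * m_e * R^2)
dE = pi^2 * (1.055e-34)^2 / (2 * 0.072 * 9.109e-31 * (1.5e-09)^2) J, divided by 1.602e-19 J/eV
dE = 2.3234 eV
Total band gap = E_g(bulk) + dE = 1.25 + 2.3234 = 3.5734 eV

3.5734


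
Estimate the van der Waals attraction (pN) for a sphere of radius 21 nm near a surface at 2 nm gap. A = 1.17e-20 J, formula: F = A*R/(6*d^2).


Convert to SI: R = 21 nm = 2.1e-08 m, d = 2 nm = 2e-09 m
F = A * R / (6 * d^2)
F = 1.17e-20 * 2.1e-08 / (6 * (2e-09)^2)
F = 1.02375e-11 N = 10.238 pN

10.238


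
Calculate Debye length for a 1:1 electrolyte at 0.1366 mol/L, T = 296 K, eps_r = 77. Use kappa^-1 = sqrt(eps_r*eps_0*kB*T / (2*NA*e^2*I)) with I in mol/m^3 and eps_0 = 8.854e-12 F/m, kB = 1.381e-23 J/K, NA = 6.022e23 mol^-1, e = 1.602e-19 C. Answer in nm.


Ionic strength I = 0.1366 * 1^2 * 1000 = 136.6 mol/m^3
kappa^-1 = sqrt(77 * 8.854e-12 * 1.381e-23 * 296 / (2 * 6.022e23 * (1.602e-19)^2 * 136.6))
kappa^-1 = 0.812 nm

0.812


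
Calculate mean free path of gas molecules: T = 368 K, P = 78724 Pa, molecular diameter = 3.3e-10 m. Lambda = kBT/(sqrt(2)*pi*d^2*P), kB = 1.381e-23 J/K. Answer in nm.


Mean free path: lambda = kB*T / (sqrt(2) * pi * d^2 * P)
lambda = 1.381e-23 * 368 / (sqrt(2) * pi * (3.3e-10)^2 * 78724)
lambda = 1.33426e-07 m
lambda = 133.43 nm

133.43


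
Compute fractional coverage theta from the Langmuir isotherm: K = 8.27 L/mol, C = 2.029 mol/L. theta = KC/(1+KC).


Langmuir isotherm: theta = K*C / (1 + K*C)
K*C = 8.27 * 2.029 = 16.77983
theta = 16.77983 / (1 + 16.77983) = 16.77983 / 17.77983
theta = 0.9438

0.9438


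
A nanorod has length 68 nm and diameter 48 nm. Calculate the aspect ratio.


Aspect ratio AR = length / diameter
AR = 68 / 48
AR = 1.42

1.42


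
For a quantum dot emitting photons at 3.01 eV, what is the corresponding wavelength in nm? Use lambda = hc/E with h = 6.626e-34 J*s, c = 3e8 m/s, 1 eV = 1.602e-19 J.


Convert energy: E = 3.01 eV = 3.01 * 1.602e-19 = 4.82202e-19 J
lambda = h*c / E = 6.626e-34 * 3e8 / 4.82202e-19
lambda = 4.12234e-07 m = 412.2 nm

412.2


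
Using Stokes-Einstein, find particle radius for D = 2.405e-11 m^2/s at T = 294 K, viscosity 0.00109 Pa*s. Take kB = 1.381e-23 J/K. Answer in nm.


Stokes-Einstein: R = kB*T / (6*pi*eta*D)
R = 1.381e-23 * 294 / (6 * pi * 0.00109 * 2.405e-11)
R = 8.21672e-09 m = 8.22 nm

8.22


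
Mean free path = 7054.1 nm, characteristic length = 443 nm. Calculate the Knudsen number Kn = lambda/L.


Knudsen number Kn = lambda / L
Kn = 7054.1 / 443
Kn = 15.9235

15.9235


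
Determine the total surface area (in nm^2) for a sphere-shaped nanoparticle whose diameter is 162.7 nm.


Radius r = 162.7/2 = 81.35 nm
Surface area SA = 4 * pi * r^2
SA = 4 * pi * (81.35)^2
SA = 83162.01 nm^2

83162.01


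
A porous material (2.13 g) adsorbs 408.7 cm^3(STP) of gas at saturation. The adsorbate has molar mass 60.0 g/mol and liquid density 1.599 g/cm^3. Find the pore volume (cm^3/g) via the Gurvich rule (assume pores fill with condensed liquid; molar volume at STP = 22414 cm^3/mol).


Moles adsorbed n = V_ads / 22414 = 408.7 / 22414 = 1.823414e-02 mol
Liquid volume V_liq = n * M / rho_liq = 1.823414e-02 * 60.0 / 1.599 = 0.68421 cm^3
Specific pore volume V_pore = V_liq / m_sample = 0.68421 / 2.13
V_pore = 0.3212 cm^3/g

0.3212


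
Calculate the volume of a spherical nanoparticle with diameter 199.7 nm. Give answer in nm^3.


Radius r = 199.7/2 = 99.85 nm
Volume V = (4/3) * pi * r^3
V = (4/3) * pi * (99.85)^3
V = 4169968.91 nm^3

4169968.91


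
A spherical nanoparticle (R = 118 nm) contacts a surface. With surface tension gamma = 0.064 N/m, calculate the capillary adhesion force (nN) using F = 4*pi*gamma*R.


Convert radius: R = 118 nm = 1.18e-07 m
F = 4 * pi * gamma * R
F = 4 * pi * 0.064 * 1.18e-07
F = 9.49012e-08 N = 94.9012 nN

94.9012


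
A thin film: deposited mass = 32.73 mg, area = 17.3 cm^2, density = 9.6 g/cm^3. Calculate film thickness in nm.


Convert: m = 32.73 mg = 3.2730e-05 kg, A = 17.3 cm^2 = 1.7300e-03 m^2, rho = 9.6 g/cm^3 = 9600 kg/m^3
t = m / (A * rho)
t = 3.2730e-05 / (1.7300e-03 * 9600)
t = 1.9707e-06 m = 1970.7 nm

1970.7


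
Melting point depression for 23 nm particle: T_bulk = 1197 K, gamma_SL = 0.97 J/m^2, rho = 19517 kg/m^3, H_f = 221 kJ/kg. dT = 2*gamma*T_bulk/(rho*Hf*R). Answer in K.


Radius R = 23/2 = 11.5 nm = 1.15e-08 m
Convert H_f = 221 kJ/kg = 221000 J/kg
dT = 2 * gamma_SL * T_bulk / (rho * H_f * R)
dT = 2 * 0.97 * 1197 / (19517 * 221000 * 1.15e-08)
dT = 46.8 K

46.8


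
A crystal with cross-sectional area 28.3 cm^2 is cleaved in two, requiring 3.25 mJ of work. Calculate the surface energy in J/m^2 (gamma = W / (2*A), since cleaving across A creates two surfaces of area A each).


Convert: A = 28.3 cm^2 = 0.00283 m^2, W = 3.25 mJ = 0.00325 J
Cleaving exposes two faces of area A, so total new surface = 2*A and gamma = W / (2*A)
gamma = 0.00325 / (2 * 0.00283)
gamma = 0.574 J/m^2

0.574


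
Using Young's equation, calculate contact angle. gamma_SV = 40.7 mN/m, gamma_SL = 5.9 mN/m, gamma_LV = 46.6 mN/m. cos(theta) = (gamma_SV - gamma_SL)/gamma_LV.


cos(theta) = (gamma_SV - gamma_SL) / gamma_LV
cos(theta) = (40.7 - 5.9) / 46.6
cos(theta) = 0.746781
theta = arccos(0.746781) = 41.69 degrees

41.69


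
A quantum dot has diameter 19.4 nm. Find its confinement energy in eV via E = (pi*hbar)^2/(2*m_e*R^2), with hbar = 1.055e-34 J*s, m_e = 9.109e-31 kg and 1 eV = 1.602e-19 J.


Radius R = 19.4/2 = 9.7 nm = 9.7e-09 m
E = (pi * 1.055e-34)^2 / (2 * 9.109e-31 * (9.7e-09)^2)
E(J) = 6.40856e-22
E = E(J) / 1.602e-19 = 0.004 eV

0.004


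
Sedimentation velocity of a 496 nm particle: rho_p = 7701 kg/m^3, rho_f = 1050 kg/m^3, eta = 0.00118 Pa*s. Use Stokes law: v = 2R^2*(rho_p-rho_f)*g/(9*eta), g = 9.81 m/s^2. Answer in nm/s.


Radius R = 496/2 nm = 2.48e-07 m
Density difference = 7701 - 1050 = 6651 kg/m^3
v = 2 * R^2 * (rho_p - rho_f) * g / (9 * eta)
v = 2 * (2.48e-07)^2 * 6651 * 9.81 / (9 * 0.00118)
v = 7.55727e-07 m/s = 755.7268 nm/s

755.7268


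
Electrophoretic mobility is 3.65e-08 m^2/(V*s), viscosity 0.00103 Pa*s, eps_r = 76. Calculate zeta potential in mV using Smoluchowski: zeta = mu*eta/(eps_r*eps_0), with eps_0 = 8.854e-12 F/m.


Smoluchowski equation: zeta = mu * eta / (eps_r * eps_0)
zeta = 3.65e-08 * 0.00103 / (76 * 8.854e-12)
zeta = 0.05587 V = 55.87 mV

55.87


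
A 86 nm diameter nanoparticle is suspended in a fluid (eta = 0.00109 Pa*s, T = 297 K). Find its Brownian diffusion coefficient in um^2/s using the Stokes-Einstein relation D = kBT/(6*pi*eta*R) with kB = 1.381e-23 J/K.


Radius R = 86/2 = 43 nm = 4.3e-08 m
D = kB*T / (6*pi*eta*R)
D = 1.381e-23 * 297 / (6 * pi * 0.00109 * 4.3e-08)
D = 4.64252e-12 m^2/s = 4.643 um^2/s

4.643


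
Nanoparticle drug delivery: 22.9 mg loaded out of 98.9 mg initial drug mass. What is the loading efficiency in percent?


Drug loading efficiency = (drug loaded / drug initial) * 100
DLE = 22.9 / 98.9 * 100
DLE = 0.2315 * 100
DLE = 23.15%

23.15


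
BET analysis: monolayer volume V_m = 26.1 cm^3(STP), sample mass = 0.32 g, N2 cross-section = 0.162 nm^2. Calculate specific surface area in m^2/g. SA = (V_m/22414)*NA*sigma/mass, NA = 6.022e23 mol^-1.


Number of moles in monolayer = V_m / 22414 = 26.1 / 22414 = 0.00116445
Number of molecules = moles * NA = 0.00116445 * 6.022e23
SA = molecules * sigma / mass
SA = (26.1 / 22414) * 6.022e23 * 0.162e-18 / 0.32
SA = 355.0 m^2/g

355.0


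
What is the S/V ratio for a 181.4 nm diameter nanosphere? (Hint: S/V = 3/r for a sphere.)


Radius r = 181.4/2 = 90.7 nm
S/V = 3 / r = 3 / 90.7
S/V = 0.0331 nm^-1

0.0331


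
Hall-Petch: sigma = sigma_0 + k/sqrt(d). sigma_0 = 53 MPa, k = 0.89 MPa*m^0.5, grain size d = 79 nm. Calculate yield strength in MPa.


d = 79 nm = 7.9e-08 m
sqrt(d) = 0.0002810694
Hall-Petch contribution = k / sqrt(d) = 0.89 / 0.0002810694 = 3166.5 MPa
sigma = sigma_0 + k/sqrt(d) = 53 + 3166.5 = 3219.5 MPa

3219.5


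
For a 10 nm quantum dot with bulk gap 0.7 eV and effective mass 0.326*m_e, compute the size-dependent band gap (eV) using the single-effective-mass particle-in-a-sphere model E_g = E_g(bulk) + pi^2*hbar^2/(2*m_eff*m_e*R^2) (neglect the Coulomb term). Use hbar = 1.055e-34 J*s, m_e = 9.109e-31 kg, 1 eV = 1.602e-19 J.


Radius R = 10/2 nm = 5e-09 m
Confinement energy dE = pi^2 * hbar^2 / (2 * m_eff * m_e * R^2)
dE = pi^2 * (1.055e-34)^2 / (2 * 0.326 * 9.109e-31 * (5e-09)^2) J, divided by 1.602e-19 J/eV
dE = 0.0462 eV
Total band gap = E_g(bulk) + dE = 0.7 + 0.0462 = 0.7462 eV

0.7462


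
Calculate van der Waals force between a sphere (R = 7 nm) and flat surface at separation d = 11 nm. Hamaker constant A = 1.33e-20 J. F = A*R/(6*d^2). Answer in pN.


Convert to SI: R = 7 nm = 7e-09 m, d = 11 nm = 1.1e-08 m
F = A * R / (6 * d^2)
F = 1.33e-20 * 7e-09 / (6 * (1.1e-08)^2)
F = 1.28237e-13 N = 0.128 pN

0.128


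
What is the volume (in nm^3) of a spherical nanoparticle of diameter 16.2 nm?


Radius r = 16.2/2 = 8.1 nm
Volume V = (4/3) * pi * r^3
V = (4/3) * pi * (8.1)^3
V = 2226.09 nm^3

2226.09


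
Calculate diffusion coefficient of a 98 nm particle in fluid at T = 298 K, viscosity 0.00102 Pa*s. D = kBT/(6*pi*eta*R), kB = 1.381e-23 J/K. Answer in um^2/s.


Radius R = 98/2 = 49 nm = 4.9e-08 m
D = kB*T / (6*pi*eta*R)
D = 1.381e-23 * 298 / (6 * pi * 0.00102 * 4.9e-08)
D = 4.3683e-12 m^2/s = 4.368 um^2/s

4.368


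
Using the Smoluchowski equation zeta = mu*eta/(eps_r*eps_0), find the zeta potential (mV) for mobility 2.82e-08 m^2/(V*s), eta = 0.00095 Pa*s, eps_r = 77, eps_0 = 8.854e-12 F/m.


Smoluchowski equation: zeta = mu * eta / (eps_r * eps_0)
zeta = 2.82e-08 * 0.00095 / (77 * 8.854e-12)
zeta = 0.039295 V = 39.3 mV

39.3


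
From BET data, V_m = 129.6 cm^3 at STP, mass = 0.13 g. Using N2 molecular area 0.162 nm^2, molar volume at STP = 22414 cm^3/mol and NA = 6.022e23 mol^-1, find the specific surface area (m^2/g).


Number of moles in monolayer = V_m / 22414 = 129.6 / 22414 = 0.0057821
Number of molecules = moles * NA = 0.0057821 * 6.022e23
SA = molecules * sigma / mass
SA = (129.6 / 22414) * 6.022e23 * 0.162e-18 / 0.13
SA = 4339.1 m^2/g

4339.1


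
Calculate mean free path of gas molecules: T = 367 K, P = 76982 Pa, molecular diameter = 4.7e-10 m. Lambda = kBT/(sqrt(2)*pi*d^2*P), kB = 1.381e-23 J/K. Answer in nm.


Mean free path: lambda = kB*T / (sqrt(2) * pi * d^2 * P)
lambda = 1.381e-23 * 367 / (sqrt(2) * pi * (4.7e-10)^2 * 76982)
lambda = 6.70826e-08 m
lambda = 67.08 nm

67.08


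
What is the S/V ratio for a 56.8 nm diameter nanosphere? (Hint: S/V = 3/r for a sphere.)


Radius r = 56.8/2 = 28.4 nm
S/V = 3 / r = 3 / 28.4
S/V = 0.1056 nm^-1

0.1056


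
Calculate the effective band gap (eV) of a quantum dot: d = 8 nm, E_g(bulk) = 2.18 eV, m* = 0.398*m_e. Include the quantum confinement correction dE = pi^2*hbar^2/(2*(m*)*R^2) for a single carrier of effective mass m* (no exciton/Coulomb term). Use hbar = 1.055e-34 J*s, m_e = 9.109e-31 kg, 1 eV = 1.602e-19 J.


Radius R = 8/2 nm = 4e-09 m
Confinement energy dE = pi^2 * hbar^2 / (2 * m_eff * m_e * R^2)
dE = pi^2 * (1.055e-34)^2 / (2 * 0.398 * 9.109e-31 * (4e-09)^2) J, divided by 1.602e-19 J/eV
dE = 0.0591 eV
Total band gap = E_g(bulk) + dE = 2.18 + 0.0591 = 2.2391 eV

2.2391


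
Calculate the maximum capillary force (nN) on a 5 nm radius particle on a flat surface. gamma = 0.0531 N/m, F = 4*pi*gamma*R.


Convert radius: R = 5 nm = 5e-09 m
F = 4 * pi * gamma * R
F = 4 * pi * 0.0531 * 5e-09
F = 3.33637e-09 N = 3.3364 nN

3.3364


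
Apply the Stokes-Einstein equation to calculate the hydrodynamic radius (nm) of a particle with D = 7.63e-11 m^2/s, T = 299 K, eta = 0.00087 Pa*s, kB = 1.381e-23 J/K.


Stokes-Einstein: R = kB*T / (6*pi*eta*D)
R = 1.381e-23 * 299 / (6 * pi * 0.00087 * 7.63e-11)
R = 3.30005e-09 m = 3.3 nm

3.3


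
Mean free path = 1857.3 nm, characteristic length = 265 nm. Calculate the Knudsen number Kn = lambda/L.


Knudsen number Kn = lambda / L
Kn = 1857.3 / 265
Kn = 7.0087

7.0087


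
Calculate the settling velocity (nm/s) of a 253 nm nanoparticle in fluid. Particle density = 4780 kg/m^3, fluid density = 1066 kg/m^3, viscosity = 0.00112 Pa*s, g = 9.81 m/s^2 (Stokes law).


Radius R = 253/2 nm = 1.265e-07 m
Density difference = 4780 - 1066 = 3714 kg/m^3
v = 2 * R^2 * (rho_p - rho_f) * g / (9 * eta)
v = 2 * (1.265e-07)^2 * 3714 * 9.81 / (9 * 0.00112)
v = 1.15681e-07 m/s = 115.6808 nm/s

115.6808


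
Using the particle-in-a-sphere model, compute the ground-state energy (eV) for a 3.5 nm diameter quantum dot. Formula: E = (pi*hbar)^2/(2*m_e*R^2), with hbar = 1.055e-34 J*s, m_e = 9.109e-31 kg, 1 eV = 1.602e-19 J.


Radius R = 3.5/2 = 1.75 nm = 1.75e-09 m
E = (pi * 1.055e-34)^2 / (2 * 9.109e-31 * (1.75e-09)^2)
E(J) = 1.96892e-20
E = E(J) / 1.602e-19 = 0.1229 eV

0.1229


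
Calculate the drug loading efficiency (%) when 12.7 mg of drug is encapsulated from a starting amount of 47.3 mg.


Drug loading efficiency = (drug loaded / drug initial) * 100
DLE = 12.7 / 47.3 * 100
DLE = 0.2685 * 100
DLE = 26.85%

26.85


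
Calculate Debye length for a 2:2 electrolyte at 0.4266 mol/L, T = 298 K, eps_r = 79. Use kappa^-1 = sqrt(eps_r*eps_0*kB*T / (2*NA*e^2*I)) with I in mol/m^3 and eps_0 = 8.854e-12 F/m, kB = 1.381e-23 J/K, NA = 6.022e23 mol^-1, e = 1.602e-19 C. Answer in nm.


Ionic strength I = 0.4266 * 2^2 * 1000 = 1706.4 mol/m^3
kappa^-1 = sqrt(79 * 8.854e-12 * 1.381e-23 * 298 / (2 * 6.022e23 * (1.602e-19)^2 * 1706.4))
kappa^-1 = 0.234 nm

0.234


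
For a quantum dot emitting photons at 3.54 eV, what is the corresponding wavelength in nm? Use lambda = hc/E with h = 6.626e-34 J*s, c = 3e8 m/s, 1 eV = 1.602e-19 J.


Convert energy: E = 3.54 eV = 3.54 * 1.602e-19 = 5.67108e-19 J
lambda = h*c / E = 6.626e-34 * 3e8 / 5.67108e-19
lambda = 3.50515e-07 m = 350.5 nm

350.5


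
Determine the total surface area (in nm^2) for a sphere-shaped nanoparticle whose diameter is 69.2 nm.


Radius r = 69.2/2 = 34.6 nm
Surface area SA = 4 * pi * r^2
SA = 4 * pi * (34.6)^2
SA = 15043.96 nm^2

15043.96


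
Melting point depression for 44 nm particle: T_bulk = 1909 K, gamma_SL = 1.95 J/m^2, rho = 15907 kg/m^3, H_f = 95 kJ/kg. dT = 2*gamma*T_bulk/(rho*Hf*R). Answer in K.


Radius R = 44/2 = 22 nm = 2.2e-08 m
Convert H_f = 95 kJ/kg = 95000 J/kg
dT = 2 * gamma_SL * T_bulk / (rho * H_f * R)
dT = 2 * 1.95 * 1909 / (15907 * 95000 * 2.2e-08)
dT = 223.9 K

223.9


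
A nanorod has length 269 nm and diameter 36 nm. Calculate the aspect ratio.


Aspect ratio AR = length / diameter
AR = 269 / 36
AR = 7.47

7.47


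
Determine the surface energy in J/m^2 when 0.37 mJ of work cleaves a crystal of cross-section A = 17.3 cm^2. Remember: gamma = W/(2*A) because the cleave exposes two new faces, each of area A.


Convert: A = 17.3 cm^2 = 0.00173 m^2, W = 0.37 mJ = 0.00037 J
Cleaving exposes two faces of area A, so total new surface = 2*A and gamma = W / (2*A)
gamma = 0.00037 / (2 * 0.00173)
gamma = 0.107 J/m^2

0.107


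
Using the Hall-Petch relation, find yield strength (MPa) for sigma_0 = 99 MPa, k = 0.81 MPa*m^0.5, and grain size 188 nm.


d = 188 nm = 1.88e-07 m
sqrt(d) = 0.0004335897
Hall-Petch contribution = k / sqrt(d) = 0.81 / 0.0004335897 = 1868.1 MPa
sigma = sigma_0 + k/sqrt(d) = 99 + 1868.1 = 1967.1 MPa

1967.1


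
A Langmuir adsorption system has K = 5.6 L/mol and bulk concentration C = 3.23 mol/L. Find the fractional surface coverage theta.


Langmuir isotherm: theta = K*C / (1 + K*C)
K*C = 5.6 * 3.23 = 18.088
theta = 18.088 / (1 + 18.088) = 18.088 / 19.088
theta = 0.9476

0.9476


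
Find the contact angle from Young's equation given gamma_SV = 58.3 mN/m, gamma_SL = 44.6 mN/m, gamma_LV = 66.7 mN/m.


cos(theta) = (gamma_SV - gamma_SL) / gamma_LV
cos(theta) = (58.3 - 44.6) / 66.7
cos(theta) = 0.205397
theta = arccos(0.205397) = 78.15 degrees

78.15


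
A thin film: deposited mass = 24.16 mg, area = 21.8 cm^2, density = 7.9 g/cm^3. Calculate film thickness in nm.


Convert: m = 24.16 mg = 2.4160e-05 kg, A = 21.8 cm^2 = 2.1800e-03 m^2, rho = 7.9 g/cm^3 = 7900 kg/m^3
t = m / (A * rho)
t = 2.4160e-05 / (2.1800e-03 * 7900)
t = 1.4029e-06 m = 1402.9 nm

1402.9


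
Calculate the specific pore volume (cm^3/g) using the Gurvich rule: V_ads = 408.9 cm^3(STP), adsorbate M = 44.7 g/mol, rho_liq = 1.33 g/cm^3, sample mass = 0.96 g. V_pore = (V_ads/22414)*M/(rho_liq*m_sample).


Moles adsorbed n = V_ads / 22414 = 408.9 / 22414 = 1.824306e-02 mol
Liquid volume V_liq = n * M / rho_liq = 1.824306e-02 * 44.7 / 1.33 = 0.61313 cm^3
Specific pore volume V_pore = V_liq / m_sample = 0.61313 / 0.96
V_pore = 0.6387 cm^3/g

0.6387


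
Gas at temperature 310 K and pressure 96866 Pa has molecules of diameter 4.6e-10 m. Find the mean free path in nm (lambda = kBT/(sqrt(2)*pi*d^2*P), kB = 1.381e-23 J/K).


Mean free path: lambda = kB*T / (sqrt(2) * pi * d^2 * P)
lambda = 1.381e-23 * 310 / (sqrt(2) * pi * (4.6e-10)^2 * 96866)
lambda = 4.70114e-08 m
lambda = 47.01 nm

47.01


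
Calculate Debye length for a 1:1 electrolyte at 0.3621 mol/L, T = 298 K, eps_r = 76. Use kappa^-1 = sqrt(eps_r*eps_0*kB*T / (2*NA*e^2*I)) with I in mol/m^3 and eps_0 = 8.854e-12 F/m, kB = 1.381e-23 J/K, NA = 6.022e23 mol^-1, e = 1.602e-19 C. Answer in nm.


Ionic strength I = 0.3621 * 1^2 * 1000 = 362.1 mol/m^3
kappa^-1 = sqrt(76 * 8.854e-12 * 1.381e-23 * 298 / (2 * 6.022e23 * (1.602e-19)^2 * 362.1))
kappa^-1 = 0.497 nm

0.497


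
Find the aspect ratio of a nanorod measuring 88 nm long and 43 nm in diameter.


Aspect ratio AR = length / diameter
AR = 88 / 43
AR = 2.05

2.05


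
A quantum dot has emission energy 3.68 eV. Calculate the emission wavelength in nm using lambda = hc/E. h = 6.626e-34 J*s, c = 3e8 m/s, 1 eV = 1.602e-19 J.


Convert energy: E = 3.68 eV = 3.68 * 1.602e-19 = 5.89536e-19 J
lambda = h*c / E = 6.626e-34 * 3e8 / 5.89536e-19
lambda = 3.3718e-07 m = 337.2 nm

337.2


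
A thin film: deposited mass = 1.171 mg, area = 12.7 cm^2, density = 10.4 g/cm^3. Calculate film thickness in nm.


Convert: m = 1.171 mg = 1.1710e-06 kg, A = 12.7 cm^2 = 1.2700e-03 m^2, rho = 10.4 g/cm^3 = 10400 kg/m^3
t = m / (A * rho)
t = 1.1710e-06 / (1.2700e-03 * 10400)
t = 8.8658e-08 m = 88.7 nm

88.7


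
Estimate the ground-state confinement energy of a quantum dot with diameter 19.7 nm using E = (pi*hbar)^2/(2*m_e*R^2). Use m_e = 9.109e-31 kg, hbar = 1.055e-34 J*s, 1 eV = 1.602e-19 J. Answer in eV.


Radius R = 19.7/2 = 9.85 nm = 9.85e-09 m
E = (pi * 1.055e-34)^2 / (2 * 9.109e-31 * (9.85e-09)^2)
E(J) = 6.21486e-22
E = E(J) / 1.602e-19 = 0.0039 eV

0.0039


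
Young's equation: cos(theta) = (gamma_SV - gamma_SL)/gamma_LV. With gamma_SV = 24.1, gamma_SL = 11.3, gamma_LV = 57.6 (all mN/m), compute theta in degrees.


cos(theta) = (gamma_SV - gamma_SL) / gamma_LV
cos(theta) = (24.1 - 11.3) / 57.6
cos(theta) = 0.222222
theta = arccos(0.222222) = 77.16 degrees

77.16


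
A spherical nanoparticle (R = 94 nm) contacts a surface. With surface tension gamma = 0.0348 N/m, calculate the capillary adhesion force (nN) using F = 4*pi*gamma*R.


Convert radius: R = 94 nm = 9.4e-08 m
F = 4 * pi * gamma * R
F = 4 * pi * 0.0348 * 9.4e-08
F = 4.11071e-08 N = 41.1071 nN

41.1071


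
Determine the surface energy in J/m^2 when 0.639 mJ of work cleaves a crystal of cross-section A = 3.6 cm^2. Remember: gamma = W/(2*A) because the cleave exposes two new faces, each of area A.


Convert: A = 3.6 cm^2 = 0.00036 m^2, W = 0.639 mJ = 0.000639 J
Cleaving exposes two faces of area A, so total new surface = 2*A and gamma = W / (2*A)
gamma = 0.000639 / (2 * 0.00036)
gamma = 0.887 J/m^2

0.887


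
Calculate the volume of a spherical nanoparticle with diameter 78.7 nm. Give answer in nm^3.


Radius r = 78.7/2 = 39.35 nm
Volume V = (4/3) * pi * r^3
V = (4/3) * pi * (39.35)^3
V = 255224.77 nm^3

255224.77


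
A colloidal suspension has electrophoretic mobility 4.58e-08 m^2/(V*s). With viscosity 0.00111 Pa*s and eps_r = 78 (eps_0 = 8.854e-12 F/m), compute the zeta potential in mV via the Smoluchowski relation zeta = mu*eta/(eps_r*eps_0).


Smoluchowski equation: zeta = mu * eta / (eps_r * eps_0)
zeta = 4.58e-08 * 0.00111 / (78 * 8.854e-12)
zeta = 0.073613 V = 73.61 mV

73.61


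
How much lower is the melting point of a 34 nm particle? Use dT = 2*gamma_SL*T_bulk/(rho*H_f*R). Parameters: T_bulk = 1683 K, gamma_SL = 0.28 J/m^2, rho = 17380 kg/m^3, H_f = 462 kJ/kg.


Radius R = 34/2 = 17 nm = 1.7e-08 m
Convert H_f = 462 kJ/kg = 462000 J/kg
dT = 2 * gamma_SL * T_bulk / (rho * H_f * R)
dT = 2 * 0.28 * 1683 / (17380 * 462000 * 1.7e-08)
dT = 6.9 K

6.9


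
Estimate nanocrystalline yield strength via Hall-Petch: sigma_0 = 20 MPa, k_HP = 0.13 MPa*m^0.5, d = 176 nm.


d = 176 nm = 1.76e-07 m
sqrt(d) = 0.0004195235
Hall-Petch contribution = k / sqrt(d) = 0.13 / 0.0004195235 = 309.9 MPa
sigma = sigma_0 + k/sqrt(d) = 20 + 309.9 = 329.9 MPa

329.9


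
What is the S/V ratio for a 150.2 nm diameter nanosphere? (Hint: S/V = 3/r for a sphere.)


Radius r = 150.2/2 = 75.1 nm
S/V = 3 / r = 3 / 75.1
S/V = 0.0399 nm^-1

0.0399


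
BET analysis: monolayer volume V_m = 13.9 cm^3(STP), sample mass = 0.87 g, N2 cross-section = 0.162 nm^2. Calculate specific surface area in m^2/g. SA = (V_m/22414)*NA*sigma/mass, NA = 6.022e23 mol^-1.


Number of moles in monolayer = V_m / 22414 = 13.9 / 22414 = 0.00062015
Number of molecules = moles * NA = 0.00062015 * 6.022e23
SA = molecules * sigma / mass
SA = (13.9 / 22414) * 6.022e23 * 0.162e-18 / 0.87
SA = 69.5 m^2/g

69.5


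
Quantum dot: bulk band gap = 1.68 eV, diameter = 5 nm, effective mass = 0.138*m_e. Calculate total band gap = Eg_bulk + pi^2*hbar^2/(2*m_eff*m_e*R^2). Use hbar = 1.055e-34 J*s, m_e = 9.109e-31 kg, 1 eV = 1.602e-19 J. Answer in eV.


Radius R = 5/2 nm = 2.5e-09 m
Confinement energy dE = pi^2 * hbar^2 / (2 * m_eff * m_e * R^2)
dE = pi^2 * (1.055e-34)^2 / (2 * 0.138 * 9.109e-31 * (2.5e-09)^2) J, divided by 1.602e-19 J/eV
dE = 0.4364 eV
Total band gap = E_g(bulk) + dE = 1.68 + 0.4364 = 2.1164 eV

2.1164


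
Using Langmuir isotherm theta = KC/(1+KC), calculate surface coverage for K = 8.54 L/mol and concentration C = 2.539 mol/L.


Langmuir isotherm: theta = K*C / (1 + K*C)
K*C = 8.54 * 2.539 = 21.68306
theta = 21.68306 / (1 + 21.68306) = 21.68306 / 22.68306
theta = 0.9559

0.9559


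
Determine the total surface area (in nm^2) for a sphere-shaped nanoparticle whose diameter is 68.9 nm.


Radius r = 68.9/2 = 34.45 nm
Surface area SA = 4 * pi * r^2
SA = 4 * pi * (34.45)^2
SA = 14913.8 nm^2

14913.8


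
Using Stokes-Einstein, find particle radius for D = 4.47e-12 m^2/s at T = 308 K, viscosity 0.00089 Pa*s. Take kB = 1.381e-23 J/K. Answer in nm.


Stokes-Einstein: R = kB*T / (6*pi*eta*D)
R = 1.381e-23 * 308 / (6 * pi * 0.00089 * 4.47e-12)
R = 5.67212e-08 m = 56.72 nm

56.72


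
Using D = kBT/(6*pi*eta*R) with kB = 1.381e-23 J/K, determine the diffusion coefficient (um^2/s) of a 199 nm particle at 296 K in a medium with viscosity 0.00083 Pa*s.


Radius R = 199/2 = 99.5 nm = 9.95e-08 m
D = kB*T / (6*pi*eta*R)
D = 1.381e-23 * 296 / (6 * pi * 0.00083 * 9.95e-08)
D = 2.62593e-12 m^2/s = 2.626 um^2/s

2.626


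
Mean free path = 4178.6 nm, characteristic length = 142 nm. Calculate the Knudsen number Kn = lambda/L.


Knudsen number Kn = lambda / L
Kn = 4178.6 / 142
Kn = 29.4268

29.4268


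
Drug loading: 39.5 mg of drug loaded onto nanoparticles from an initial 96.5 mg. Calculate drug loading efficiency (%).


Drug loading efficiency = (drug loaded / drug initial) * 100
DLE = 39.5 / 96.5 * 100
DLE = 0.4093 * 100
DLE = 40.93%

40.93


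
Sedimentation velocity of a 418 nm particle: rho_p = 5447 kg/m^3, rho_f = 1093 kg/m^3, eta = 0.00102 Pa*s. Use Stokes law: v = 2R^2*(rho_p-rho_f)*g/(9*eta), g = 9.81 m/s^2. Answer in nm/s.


Radius R = 418/2 nm = 2.09e-07 m
Density difference = 5447 - 1093 = 4354 kg/m^3
v = 2 * R^2 * (rho_p - rho_f) * g / (9 * eta)
v = 2 * (2.09e-07)^2 * 4354 * 9.81 / (9 * 0.00102)
v = 4.06478e-07 m/s = 406.4783 nm/s

406.4783


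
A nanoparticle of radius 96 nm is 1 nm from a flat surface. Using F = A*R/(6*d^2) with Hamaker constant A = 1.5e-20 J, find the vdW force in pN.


Convert to SI: R = 96 nm = 9.6e-08 m, d = 1 nm = 1e-09 m
F = A * R / (6 * d^2)
F = 1.5e-20 * 9.6e-08 / (6 * (1e-09)^2)
F = 2.4e-10 N = 240.0 pN

240.0


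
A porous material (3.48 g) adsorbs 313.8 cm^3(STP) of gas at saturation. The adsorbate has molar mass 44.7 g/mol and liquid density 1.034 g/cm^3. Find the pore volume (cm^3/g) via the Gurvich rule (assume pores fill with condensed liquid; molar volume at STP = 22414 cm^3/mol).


Moles adsorbed n = V_ads / 22414 = 313.8 / 22414 = 1.400018e-02 mol
Liquid volume V_liq = n * M / rho_liq = 1.400018e-02 * 44.7 / 1.034 = 0.60523 cm^3
Specific pore volume V_pore = V_liq / m_sample = 0.60523 / 3.48
V_pore = 0.1739 cm^3/g

0.1739


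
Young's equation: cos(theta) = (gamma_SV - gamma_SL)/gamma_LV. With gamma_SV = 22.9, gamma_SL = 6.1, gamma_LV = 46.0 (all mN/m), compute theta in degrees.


cos(theta) = (gamma_SV - gamma_SL) / gamma_LV
cos(theta) = (22.9 - 6.1) / 46.0
cos(theta) = 0.365217
theta = arccos(0.365217) = 68.58 degrees

68.58


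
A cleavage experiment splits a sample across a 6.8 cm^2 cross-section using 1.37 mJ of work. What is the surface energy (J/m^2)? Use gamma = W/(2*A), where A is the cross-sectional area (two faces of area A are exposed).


Convert: A = 6.8 cm^2 = 0.00068 m^2, W = 1.37 mJ = 0.00137 J
Cleaving exposes two faces of area A, so total new surface = 2*A and gamma = W / (2*A)
gamma = 0.00137 / (2 * 0.00068)
gamma = 1.007 J/m^2

1.007


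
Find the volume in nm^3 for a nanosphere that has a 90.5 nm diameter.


Radius r = 90.5/2 = 45.25 nm
Volume V = (4/3) * pi * r^3
V = (4/3) * pi * (45.25)^3
V = 388100.64 nm^3

388100.64


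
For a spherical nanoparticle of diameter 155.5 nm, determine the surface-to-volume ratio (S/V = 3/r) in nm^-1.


Radius r = 155.5/2 = 77.75 nm
S/V = 3 / r = 3 / 77.75
S/V = 0.0386 nm^-1

0.0386


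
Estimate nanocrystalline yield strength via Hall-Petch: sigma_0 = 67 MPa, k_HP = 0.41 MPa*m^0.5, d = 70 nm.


d = 70 nm = 7e-08 m
sqrt(d) = 0.0002645751
Hall-Petch contribution = k / sqrt(d) = 0.41 / 0.0002645751 = 1549.7 MPa
sigma = sigma_0 + k/sqrt(d) = 67 + 1549.7 = 1616.7 MPa

1616.7


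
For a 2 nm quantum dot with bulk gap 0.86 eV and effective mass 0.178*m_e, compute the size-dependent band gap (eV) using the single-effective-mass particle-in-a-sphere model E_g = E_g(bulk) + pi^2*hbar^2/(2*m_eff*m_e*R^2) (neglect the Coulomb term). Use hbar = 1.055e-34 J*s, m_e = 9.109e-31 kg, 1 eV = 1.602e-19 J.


Radius R = 2/2 nm = 1e-09 m
Confinement energy dE = pi^2 * hbar^2 / (2 * m_eff * m_e * R^2)
dE = pi^2 * (1.055e-34)^2 / (2 * 0.178 * 9.109e-31 * (1e-09)^2) J, divided by 1.602e-19 J/eV
dE = 2.1146 eV
Total band gap = E_g(bulk) + dE = 0.86 + 2.1146 = 2.9746 eV

2.9746


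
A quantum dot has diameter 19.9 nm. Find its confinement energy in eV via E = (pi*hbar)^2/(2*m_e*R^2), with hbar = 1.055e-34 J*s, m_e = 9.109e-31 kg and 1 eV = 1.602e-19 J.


Radius R = 19.9/2 = 9.95 nm = 9.95e-09 m
E = (pi * 1.055e-34)^2 / (2 * 9.109e-31 * (9.95e-09)^2)
E(J) = 6.09057e-22
E = E(J) / 1.602e-19 = 0.0038 eV

0.0038


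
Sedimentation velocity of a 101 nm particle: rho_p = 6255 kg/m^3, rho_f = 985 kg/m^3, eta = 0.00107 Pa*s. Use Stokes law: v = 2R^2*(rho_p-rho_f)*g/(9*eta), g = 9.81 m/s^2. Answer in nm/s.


Radius R = 101/2 nm = 5.05e-08 m
Density difference = 6255 - 985 = 5270 kg/m^3
v = 2 * R^2 * (rho_p - rho_f) * g / (9 * eta)
v = 2 * (5.05e-08)^2 * 5270 * 9.81 / (9 * 0.00107)
v = 2.73821e-08 m/s = 27.3821 nm/s

27.3821


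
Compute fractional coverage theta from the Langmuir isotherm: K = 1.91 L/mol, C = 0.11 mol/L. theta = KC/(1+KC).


Langmuir isotherm: theta = K*C / (1 + K*C)
K*C = 1.91 * 0.11 = 0.2101
theta = 0.2101 / (1 + 0.2101) = 0.2101 / 1.2101
theta = 0.1736

0.1736


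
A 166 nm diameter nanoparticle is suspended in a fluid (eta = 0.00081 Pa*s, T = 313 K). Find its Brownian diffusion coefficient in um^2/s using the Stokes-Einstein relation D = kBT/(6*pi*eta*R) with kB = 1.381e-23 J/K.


Radius R = 166/2 = 83 nm = 8.3e-08 m
D = kB*T / (6*pi*eta*R)
D = 1.381e-23 * 313 / (6 * pi * 0.00081 * 8.3e-08)
D = 3.41094e-12 m^2/s = 3.411 um^2/s

3.411


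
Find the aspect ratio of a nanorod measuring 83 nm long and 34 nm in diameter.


Aspect ratio AR = length / diameter
AR = 83 / 34
AR = 2.44

2.44


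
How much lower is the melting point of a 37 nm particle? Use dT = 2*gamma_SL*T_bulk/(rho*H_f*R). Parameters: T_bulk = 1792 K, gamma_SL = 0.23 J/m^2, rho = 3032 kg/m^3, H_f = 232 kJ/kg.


Radius R = 37/2 = 18.5 nm = 1.85e-08 m
Convert H_f = 232 kJ/kg = 232000 J/kg
dT = 2 * gamma_SL * T_bulk / (rho * H_f * R)
dT = 2 * 0.23 * 1792 / (3032 * 232000 * 1.85e-08)
dT = 63.3 K

63.3


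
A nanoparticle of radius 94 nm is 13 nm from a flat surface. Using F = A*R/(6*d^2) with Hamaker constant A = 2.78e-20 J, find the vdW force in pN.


Convert to SI: R = 94 nm = 9.4e-08 m, d = 13 nm = 1.3e-08 m
F = A * R / (6 * d^2)
F = 2.78e-20 * 9.4e-08 / (6 * (1.3e-08)^2)
F = 2.57712e-12 N = 2.577 pN

2.577


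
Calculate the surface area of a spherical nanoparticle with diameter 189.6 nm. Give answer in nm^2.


Radius r = 189.6/2 = 94.8 nm
Surface area SA = 4 * pi * r^2
SA = 4 * pi * (94.8)^2
SA = 112934.48 nm^2

112934.48


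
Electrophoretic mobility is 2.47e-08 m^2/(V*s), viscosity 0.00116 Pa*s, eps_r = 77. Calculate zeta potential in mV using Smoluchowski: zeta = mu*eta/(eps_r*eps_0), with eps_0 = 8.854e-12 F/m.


Smoluchowski equation: zeta = mu * eta / (eps_r * eps_0)
zeta = 2.47e-08 * 0.00116 / (77 * 8.854e-12)
zeta = 0.042027 V = 42.03 mV

42.03


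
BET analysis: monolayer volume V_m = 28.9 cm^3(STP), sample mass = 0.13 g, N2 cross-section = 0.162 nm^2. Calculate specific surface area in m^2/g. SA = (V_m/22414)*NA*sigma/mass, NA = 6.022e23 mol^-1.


Number of moles in monolayer = V_m / 22414 = 28.9 / 22414 = 0.00128937
Number of molecules = moles * NA = 0.00128937 * 6.022e23
SA = molecules * sigma / mass
SA = (28.9 / 22414) * 6.022e23 * 0.162e-18 / 0.13
SA = 967.6 m^2/g

967.6


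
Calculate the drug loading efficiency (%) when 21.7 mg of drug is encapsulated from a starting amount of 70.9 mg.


Drug loading efficiency = (drug loaded / drug initial) * 100
DLE = 21.7 / 70.9 * 100
DLE = 0.3061 * 100
DLE = 30.61%

30.61


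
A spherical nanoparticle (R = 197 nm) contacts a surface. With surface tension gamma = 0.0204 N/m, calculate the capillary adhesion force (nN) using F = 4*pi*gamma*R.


Convert radius: R = 197 nm = 1.97e-07 m
F = 4 * pi * gamma * R
F = 4 * pi * 0.0204 * 1.97e-07
F = 5.05017e-08 N = 50.5017 nN

50.5017


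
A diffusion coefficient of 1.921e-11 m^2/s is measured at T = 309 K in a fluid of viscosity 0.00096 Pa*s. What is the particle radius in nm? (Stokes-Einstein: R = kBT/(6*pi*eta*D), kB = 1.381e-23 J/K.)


Stokes-Einstein: R = kB*T / (6*pi*eta*D)
R = 1.381e-23 * 309 / (6 * pi * 0.00096 * 1.921e-11)
R = 1.22759e-08 m = 12.28 nm

12.28


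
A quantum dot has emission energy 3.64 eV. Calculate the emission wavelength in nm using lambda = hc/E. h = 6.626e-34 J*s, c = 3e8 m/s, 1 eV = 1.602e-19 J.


Convert energy: E = 3.64 eV = 3.64 * 1.602e-19 = 5.83128e-19 J
lambda = h*c / E = 6.626e-34 * 3e8 / 5.83128e-19
lambda = 3.40886e-07 m = 340.9 nm

340.9


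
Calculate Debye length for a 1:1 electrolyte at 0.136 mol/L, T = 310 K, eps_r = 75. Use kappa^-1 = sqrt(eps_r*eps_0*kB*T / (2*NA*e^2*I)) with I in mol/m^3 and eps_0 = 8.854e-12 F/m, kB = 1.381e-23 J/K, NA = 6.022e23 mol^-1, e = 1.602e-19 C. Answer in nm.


Ionic strength I = 0.136 * 1^2 * 1000 = 136 mol/m^3
kappa^-1 = sqrt(75 * 8.854e-12 * 1.381e-23 * 310 / (2 * 6.022e23 * (1.602e-19)^2 * 136))
kappa^-1 = 0.822 nm

0.822


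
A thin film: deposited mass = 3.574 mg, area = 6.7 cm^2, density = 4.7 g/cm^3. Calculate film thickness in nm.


Convert: m = 3.574 mg = 3.5740e-06 kg, A = 6.7 cm^2 = 6.7000e-04 m^2, rho = 4.7 g/cm^3 = 4700 kg/m^3
t = m / (A * rho)
t = 3.5740e-06 / (6.7000e-04 * 4700)
t = 1.1350e-06 m = 1135.0 nm

1135.0


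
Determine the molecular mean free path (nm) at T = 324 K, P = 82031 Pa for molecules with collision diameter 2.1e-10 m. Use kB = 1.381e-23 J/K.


Mean free path: lambda = kB*T / (sqrt(2) * pi * d^2 * P)
lambda = 1.381e-23 * 324 / (sqrt(2) * pi * (2.1e-10)^2 * 82031)
lambda = 2.78392e-07 m
lambda = 278.39 nm

278.39


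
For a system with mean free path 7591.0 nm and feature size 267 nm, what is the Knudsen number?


Knudsen number Kn = lambda / L
Kn = 7591.0 / 267
Kn = 28.4307

28.4307


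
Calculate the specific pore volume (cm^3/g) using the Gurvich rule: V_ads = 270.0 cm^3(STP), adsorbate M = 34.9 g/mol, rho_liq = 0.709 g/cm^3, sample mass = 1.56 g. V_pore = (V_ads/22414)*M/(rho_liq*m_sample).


Moles adsorbed n = V_ads / 22414 = 270.0 / 22414 = 1.204604e-02 mol
Liquid volume V_liq = n * M / rho_liq = 1.204604e-02 * 34.9 / 0.709 = 0.59296 cm^3
Specific pore volume V_pore = V_liq / m_sample = 0.59296 / 1.56
V_pore = 0.3801 cm^3/g

0.3801


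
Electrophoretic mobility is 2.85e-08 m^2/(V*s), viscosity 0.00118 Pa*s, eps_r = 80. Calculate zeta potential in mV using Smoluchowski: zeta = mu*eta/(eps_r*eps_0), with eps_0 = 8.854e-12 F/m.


Smoluchowski equation: zeta = mu * eta / (eps_r * eps_0)
zeta = 2.85e-08 * 0.00118 / (80 * 8.854e-12)
zeta = 0.047479 V = 47.48 mV

47.48


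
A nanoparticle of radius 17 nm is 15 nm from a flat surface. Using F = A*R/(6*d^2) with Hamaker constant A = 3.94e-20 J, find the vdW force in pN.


Convert to SI: R = 17 nm = 1.7e-08 m, d = 15 nm = 1.5e-08 m
F = A * R / (6 * d^2)
F = 3.94e-20 * 1.7e-08 / (6 * (1.5e-08)^2)
F = 4.96148e-13 N = 0.496 pN

0.496


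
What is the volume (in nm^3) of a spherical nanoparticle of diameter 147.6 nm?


Radius r = 147.6/2 = 73.8 nm
Volume V = (4/3) * pi * r^3
V = (4/3) * pi * (73.8)^3
V = 1683672.8 nm^3

1683672.8


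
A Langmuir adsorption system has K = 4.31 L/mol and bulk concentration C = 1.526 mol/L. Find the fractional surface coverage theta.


Langmuir isotherm: theta = K*C / (1 + K*C)
K*C = 4.31 * 1.526 = 6.57706
theta = 6.57706 / (1 + 6.57706) = 6.57706 / 7.57706
theta = 0.868

0.868


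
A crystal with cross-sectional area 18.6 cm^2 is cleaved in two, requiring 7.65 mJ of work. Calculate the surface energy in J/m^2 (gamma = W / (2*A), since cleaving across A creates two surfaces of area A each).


Convert: A = 18.6 cm^2 = 0.00186 m^2, W = 7.65 mJ = 0.00765 J
Cleaving exposes two faces of area A, so total new surface = 2*A and gamma = W / (2*A)
gamma = 0.00765 / (2 * 0.00186)
gamma = 2.056 J/m^2

2.056


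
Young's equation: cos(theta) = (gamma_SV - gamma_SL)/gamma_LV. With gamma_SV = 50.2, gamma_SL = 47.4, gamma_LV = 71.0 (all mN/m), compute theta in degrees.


cos(theta) = (gamma_SV - gamma_SL) / gamma_LV
cos(theta) = (50.2 - 47.4) / 71.0
cos(theta) = 0.039437
theta = arccos(0.039437) = 87.74 degrees

87.74


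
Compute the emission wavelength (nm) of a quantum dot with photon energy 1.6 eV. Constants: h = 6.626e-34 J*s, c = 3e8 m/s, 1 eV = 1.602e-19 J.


Convert energy: E = 1.6 eV = 1.6 * 1.602e-19 = 2.5632e-19 J
lambda = h*c / E = 6.626e-34 * 3e8 / 2.5632e-19
lambda = 7.75515e-07 m = 775.5 nm

775.5


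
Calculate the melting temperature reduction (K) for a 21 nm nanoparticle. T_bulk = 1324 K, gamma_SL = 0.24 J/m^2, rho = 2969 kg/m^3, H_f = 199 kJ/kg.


Radius R = 21/2 = 10.5 nm = 1.05e-08 m
Convert H_f = 199 kJ/kg = 199000 J/kg
dT = 2 * gamma_SL * T_bulk / (rho * H_f * R)
dT = 2 * 0.24 * 1324 / (2969 * 199000 * 1.05e-08)
dT = 102.4 K

102.4


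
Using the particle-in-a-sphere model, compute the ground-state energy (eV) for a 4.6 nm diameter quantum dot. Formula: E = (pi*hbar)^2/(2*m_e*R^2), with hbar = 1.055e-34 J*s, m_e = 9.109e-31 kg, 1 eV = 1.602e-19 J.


Radius R = 4.6/2 = 2.3 nm = 2.3e-09 m
E = (pi * 1.055e-34)^2 / (2 * 9.109e-31 * (2.3e-09)^2)
E(J) = 1.13985e-20
E = E(J) / 1.602e-19 = 0.0712 eV

0.0712


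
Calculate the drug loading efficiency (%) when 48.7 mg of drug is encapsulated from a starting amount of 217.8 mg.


Drug loading efficiency = (drug loaded / drug initial) * 100
DLE = 48.7 / 217.8 * 100
DLE = 0.2236 * 100
DLE = 22.36%

22.36


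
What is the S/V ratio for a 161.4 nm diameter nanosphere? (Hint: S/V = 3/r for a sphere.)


Radius r = 161.4/2 = 80.7 nm
S/V = 3 / r = 3 / 80.7
S/V = 0.0372 nm^-1

0.0372
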